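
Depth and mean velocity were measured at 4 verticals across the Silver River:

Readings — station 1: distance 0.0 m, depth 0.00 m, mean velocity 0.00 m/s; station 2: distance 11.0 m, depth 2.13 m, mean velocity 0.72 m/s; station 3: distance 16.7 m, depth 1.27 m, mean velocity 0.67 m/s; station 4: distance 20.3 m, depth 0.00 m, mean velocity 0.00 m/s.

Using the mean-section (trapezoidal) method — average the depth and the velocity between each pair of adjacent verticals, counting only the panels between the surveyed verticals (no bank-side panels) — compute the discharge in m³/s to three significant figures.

11.7 m³/s

Panel 1-2: Δb = 11 m, d̄ = (0.00+2.13)/2 = 1.065, v̄ = (0.00+0.72)/2 = 0.36 → q = 11×1.065×0.36 = 4.217 m³/s
Panel 2-3: Δb = 5.7 m, d̄ = (2.13+1.27)/2 = 1.7, v̄ = (0.72+0.67)/2 = 0.695 → q = 5.7×1.7×0.695 = 6.735 m³/s
Panel 3-4: Δb = 3.6 m, d̄ = (1.27+0.00)/2 = 0.635, v̄ = (0.67+0.00)/2 = 0.335 → q = 3.6×0.635×0.335 = 0.7658 m³/s
Q = Σ q = 11.72 m³/s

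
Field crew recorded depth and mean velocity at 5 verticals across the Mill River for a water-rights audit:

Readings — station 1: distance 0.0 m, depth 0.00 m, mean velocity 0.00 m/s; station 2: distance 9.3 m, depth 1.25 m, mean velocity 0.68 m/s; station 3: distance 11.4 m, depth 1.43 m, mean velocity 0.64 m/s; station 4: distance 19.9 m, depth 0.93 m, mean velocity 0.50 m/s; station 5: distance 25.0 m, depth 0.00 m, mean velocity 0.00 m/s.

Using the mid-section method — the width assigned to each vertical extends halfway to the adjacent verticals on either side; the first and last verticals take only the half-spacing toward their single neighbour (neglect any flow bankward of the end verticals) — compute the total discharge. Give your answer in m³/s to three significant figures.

w_2 = (11.4 − 0.0)/2 = 5.7 m; q_2 = 0.68 × 1.25 × 5.7 = 4.845 m³/s
w_3 = (19.9 − 9.3)/2 = 5.3 m; q_3 = 0.64 × 1.43 × 5.3 = 4.851 m³/s
w_4 = (25.0 − 11.4)/2 = 6.8 m; q_4 = 0.50 × 0.93 × 6.8 = 3.162 m³/s
Stations 1, 5 contribute zero (depth or velocity is 0).
Q = Σ qᵢ = 12.86 m³/s

12.9 m³/s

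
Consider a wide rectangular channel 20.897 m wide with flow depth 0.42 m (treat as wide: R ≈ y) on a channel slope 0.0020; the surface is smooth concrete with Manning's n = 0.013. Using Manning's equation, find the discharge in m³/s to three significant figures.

A = b·y = 20.897 × 0.42 = 8.777 m²
Wide channel: R ≈ y = 0.42 m
Q = (1/n)·A·R^(2/3)·S^(1/2) = (1/0.013) × 8.777 × 0.4200^(2/3) × 0.0020^(1/2) = 16.93 m³/s

16.9 m³/s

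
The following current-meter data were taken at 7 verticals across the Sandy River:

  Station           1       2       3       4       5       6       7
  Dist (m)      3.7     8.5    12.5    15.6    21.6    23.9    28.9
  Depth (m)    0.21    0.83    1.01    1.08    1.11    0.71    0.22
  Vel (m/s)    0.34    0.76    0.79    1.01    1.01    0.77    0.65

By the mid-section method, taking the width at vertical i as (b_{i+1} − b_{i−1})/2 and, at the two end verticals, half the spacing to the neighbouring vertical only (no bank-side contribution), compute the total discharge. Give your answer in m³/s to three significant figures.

17.7 m³/s

w_1 = (8.5 − 3.7)/2 = 2.4 m; q_1 = 0.34 × 0.21 × 2.4 = 0.1714 m³/s
w_2 = (12.5 − 3.7)/2 = 4.4 m; q_2 = 0.76 × 0.83 × 4.4 = 2.776 m³/s
w_3 = (15.6 − 8.5)/2 = 3.55 m; q_3 = 0.79 × 1.01 × 3.55 = 2.833 m³/s
w_4 = (21.6 − 12.5)/2 = 4.55 m; q_4 = 1.01 × 1.08 × 4.55 = 4.963 m³/s
w_5 = (23.9 − 15.6)/2 = 4.15 m; q_5 = 1.01 × 1.11 × 4.15 = 4.653 m³/s
w_6 = (28.9 − 21.6)/2 = 3.65 m; q_6 = 0.77 × 0.71 × 3.65 = 1.995 m³/s
w_7 = (28.9 − 23.9)/2 = 2.5 m; q_7 = 0.65 × 0.22 × 2.5 = 0.3575 m³/s
Q = Σ qᵢ = 17.75 m³/s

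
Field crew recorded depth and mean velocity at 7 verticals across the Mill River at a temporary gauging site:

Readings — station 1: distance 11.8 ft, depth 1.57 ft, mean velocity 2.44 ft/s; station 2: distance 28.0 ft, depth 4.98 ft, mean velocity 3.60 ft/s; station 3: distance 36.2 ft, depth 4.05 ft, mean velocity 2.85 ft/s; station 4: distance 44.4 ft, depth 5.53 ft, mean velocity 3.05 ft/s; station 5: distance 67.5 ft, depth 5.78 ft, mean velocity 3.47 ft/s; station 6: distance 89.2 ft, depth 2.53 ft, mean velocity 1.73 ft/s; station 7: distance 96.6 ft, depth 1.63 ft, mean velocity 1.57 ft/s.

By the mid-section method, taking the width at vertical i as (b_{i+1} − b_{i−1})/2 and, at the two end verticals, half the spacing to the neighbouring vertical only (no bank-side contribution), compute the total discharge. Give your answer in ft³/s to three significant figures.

w_1 = (28.0 − 11.8)/2 = 8.1 ft; q_1 = 2.44 × 1.57 × 8.1 = 31.03 ft³/s
w_2 = (36.2 − 11.8)/2 = 12.2 ft; q_2 = 3.60 × 4.98 × 12.2 = 218.7 ft³/s
w_3 = (44.4 − 28.0)/2 = 8.2 ft; q_3 = 2.85 × 4.05 × 8.2 = 94.65 ft³/s
w_4 = (67.5 − 36.2)/2 = 15.65 ft; q_4 = 3.05 × 5.53 × 15.65 = 264.0 ft³/s
w_5 = (89.2 − 44.4)/2 = 22.4 ft; q_5 = 3.47 × 5.78 × 22.4 = 449.3 ft³/s
w_6 = (96.6 − 67.5)/2 = 14.55 ft; q_6 = 1.73 × 2.53 × 14.55 = 63.68 ft³/s
w_7 = (96.6 − 89.2)/2 = 3.7 ft; q_7 = 1.57 × 1.63 × 3.7 = 9.469 ft³/s
Q = Σ qᵢ = 1131 ft³/s

1130 ft³/s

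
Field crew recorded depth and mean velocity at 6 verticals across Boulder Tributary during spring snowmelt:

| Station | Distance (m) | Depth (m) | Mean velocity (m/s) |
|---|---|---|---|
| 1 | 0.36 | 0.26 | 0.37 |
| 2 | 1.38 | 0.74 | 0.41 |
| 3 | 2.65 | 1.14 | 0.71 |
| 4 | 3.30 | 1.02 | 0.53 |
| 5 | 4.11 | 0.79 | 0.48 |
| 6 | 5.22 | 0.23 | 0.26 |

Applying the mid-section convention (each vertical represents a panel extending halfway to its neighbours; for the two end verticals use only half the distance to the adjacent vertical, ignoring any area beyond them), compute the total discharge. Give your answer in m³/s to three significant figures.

1.97 m³/s

w_1 = (1.38 − 0.36)/2 = 0.51 m; q_1 = 0.37 × 0.26 × 0.51 = 0.04906 m³/s
w_2 = (2.65 − 0.36)/2 = 1.145 m; q_2 = 0.41 × 0.74 × 1.145 = 0.3474 m³/s
w_3 = (3.30 − 1.38)/2 = 0.96 m; q_3 = 0.71 × 1.14 × 0.96 = 0.7770 m³/s
w_4 = (4.11 − 2.65)/2 = 0.73 m; q_4 = 0.53 × 1.02 × 0.73 = 0.3946 m³/s
w_5 = (5.22 − 3.30)/2 = 0.96 m; q_5 = 0.48 × 0.79 × 0.96 = 0.3640 m³/s
w_6 = (5.22 − 4.11)/2 = 0.555 m; q_6 = 0.26 × 0.23 × 0.555 = 0.03319 m³/s
Q = Σ qᵢ = 1.965 m³/s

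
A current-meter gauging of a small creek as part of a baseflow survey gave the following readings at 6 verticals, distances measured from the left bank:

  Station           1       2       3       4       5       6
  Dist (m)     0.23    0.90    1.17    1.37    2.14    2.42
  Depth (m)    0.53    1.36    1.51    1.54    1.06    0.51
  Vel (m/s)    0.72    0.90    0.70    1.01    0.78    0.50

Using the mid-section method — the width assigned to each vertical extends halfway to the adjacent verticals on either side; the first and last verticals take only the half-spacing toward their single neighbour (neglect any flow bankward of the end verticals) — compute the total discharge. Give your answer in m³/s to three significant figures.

w_1 = (0.90 − 0.23)/2 = 0.335 m; q_1 = 0.72 × 0.53 × 0.335 = 0.1278 m³/s
w_2 = (1.17 − 0.23)/2 = 0.47 m; q_2 = 0.90 × 1.36 × 0.47 = 0.5753 m³/s
w_3 = (1.37 − 0.90)/2 = 0.235 m; q_3 = 0.70 × 1.51 × 0.235 = 0.2484 m³/s
w_4 = (2.14 − 1.17)/2 = 0.485 m; q_4 = 1.01 × 1.54 × 0.485 = 0.7544 m³/s
w_5 = (2.42 − 1.37)/2 = 0.525 m; q_5 = 0.78 × 1.06 × 0.525 = 0.4341 m³/s
w_6 = (2.42 − 2.14)/2 = 0.14 m; q_6 = 0.50 × 0.51 × 0.14 = 0.03570 m³/s
Q = Σ qᵢ = 2.176 m³/s

2.18 m³/s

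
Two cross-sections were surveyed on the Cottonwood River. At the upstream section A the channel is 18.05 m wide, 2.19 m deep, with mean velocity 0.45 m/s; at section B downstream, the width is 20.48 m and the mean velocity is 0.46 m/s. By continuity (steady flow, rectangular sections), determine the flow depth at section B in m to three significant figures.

Q = A₁V₁ = (18.05×2.19) × 0.45 = 17.79 m³/s
d₂ = Q/(b₂ V₂) = 17.79/(20.48×0.46) = 1.888 m

1.89 m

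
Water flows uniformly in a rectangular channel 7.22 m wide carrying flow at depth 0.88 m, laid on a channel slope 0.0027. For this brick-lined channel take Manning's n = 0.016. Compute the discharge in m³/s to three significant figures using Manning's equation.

16.4 m³/s

A = b·y = 7.22 × 0.88 = 6.354 m²
P = b + 2y = 7.22 + 2×0.88 = 8.980 m
R = A/P = 6.354/8.980 = 0.7075 m
Q = (1/n)·A·R^(2/3)·S^(1/2) = (1/0.016) × 6.354 × 0.7075^(2/3) × 0.0027^(1/2) = 16.38 m³/s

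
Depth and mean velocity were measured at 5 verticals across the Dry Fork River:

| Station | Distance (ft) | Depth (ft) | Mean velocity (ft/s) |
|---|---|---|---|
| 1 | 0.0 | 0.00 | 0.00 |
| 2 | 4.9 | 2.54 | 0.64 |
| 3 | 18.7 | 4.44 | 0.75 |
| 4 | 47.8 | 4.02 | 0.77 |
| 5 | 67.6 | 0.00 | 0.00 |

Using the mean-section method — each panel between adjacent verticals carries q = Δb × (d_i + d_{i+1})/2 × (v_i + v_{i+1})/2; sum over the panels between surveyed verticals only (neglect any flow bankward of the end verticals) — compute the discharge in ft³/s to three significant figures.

Panel 1-2: Δb = 4.9 ft, d̄ = (0.00+2.54)/2 = 1.27, v̄ = (0.00+0.64)/2 = 0.32 → q = 4.9×1.27×0.32 = 1.991 ft³/s
Panel 2-3: Δb = 13.8 ft, d̄ = (2.54+4.44)/2 = 3.49, v̄ = (0.64+0.75)/2 = 0.695 → q = 13.8×3.49×0.695 = 33.47 ft³/s
Panel 3-4: Δb = 29.1 ft, d̄ = (4.44+4.02)/2 = 4.23, v̄ = (0.75+0.77)/2 = 0.76 → q = 29.1×4.23×0.76 = 93.55 ft³/s
Panel 4-5: Δb = 19.8 ft, d̄ = (4.02+0.00)/2 = 2.01, v̄ = (0.77+0.00)/2 = 0.385 → q = 19.8×2.01×0.385 = 15.32 ft³/s
Q = Σ q = 144.3 ft³/s

144 ft³/s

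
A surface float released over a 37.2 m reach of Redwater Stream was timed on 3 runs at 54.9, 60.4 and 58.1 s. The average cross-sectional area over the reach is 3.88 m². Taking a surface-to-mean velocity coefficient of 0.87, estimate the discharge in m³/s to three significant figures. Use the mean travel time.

t̄ = (54.9 + 60.4 + 58.1) / 3 = 57.8 s
v_surface = L / t̄ = 37.2 / 57.8 = 0.6436 m/s
v_mean = 0.87 × 0.6436 = 0.5599 m/s
Q = A × v_mean = 3.88 × 0.5599 = 2.173 m³/s

2.17 m³/s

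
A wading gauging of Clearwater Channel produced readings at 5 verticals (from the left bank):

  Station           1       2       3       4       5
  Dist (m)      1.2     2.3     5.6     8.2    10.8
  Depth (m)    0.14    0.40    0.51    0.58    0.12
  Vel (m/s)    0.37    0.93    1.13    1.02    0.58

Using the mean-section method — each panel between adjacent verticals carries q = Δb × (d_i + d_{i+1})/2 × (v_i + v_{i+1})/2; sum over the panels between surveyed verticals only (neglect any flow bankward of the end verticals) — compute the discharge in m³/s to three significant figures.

3.99 m³/s

Panel 1-2: Δb = 1.1 m, d̄ = (0.14+0.40)/2 = 0.27, v̄ = (0.37+0.93)/2 = 0.65 → q = 1.1×0.27×0.65 = 0.1931 m³/s
Panel 2-3: Δb = 3.3 m, d̄ = (0.40+0.51)/2 = 0.455, v̄ = (0.93+1.13)/2 = 1.03 → q = 3.3×0.455×1.03 = 1.547 m³/s
Panel 3-4: Δb = 2.6 m, d̄ = (0.51+0.58)/2 = 0.545, v̄ = (1.13+1.02)/2 = 1.075 → q = 2.6×0.545×1.075 = 1.523 m³/s
Panel 4-5: Δb = 2.6 m, d̄ = (0.58+0.12)/2 = 0.35, v̄ = (1.02+0.58)/2 = 0.8 → q = 2.6×0.35×0.8 = 0.7280 m³/s
Q = Σ q = 3.991 m³/s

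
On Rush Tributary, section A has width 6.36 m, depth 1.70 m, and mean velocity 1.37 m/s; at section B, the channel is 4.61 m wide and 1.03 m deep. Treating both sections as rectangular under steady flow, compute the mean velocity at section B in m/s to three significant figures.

Q = A₁V₁ = (6.36×1.70) × 1.37 = 14.81 m³/s
A₂ = 4.61 × 1.03 = 4.748 m²
V₂ = Q/A₂ = 14.81/4.748 = 3.120 m/s

3.12 m/s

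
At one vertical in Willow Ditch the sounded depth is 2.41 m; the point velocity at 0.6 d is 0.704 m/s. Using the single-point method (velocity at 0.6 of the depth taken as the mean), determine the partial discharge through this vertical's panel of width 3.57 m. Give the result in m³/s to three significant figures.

6.06 m³/s

v̄ = v₀.₆ = 0.704 m/s
q = v̄ × d × w = 0.7040 × 2.41 × 3.57 = 6.057 m³/s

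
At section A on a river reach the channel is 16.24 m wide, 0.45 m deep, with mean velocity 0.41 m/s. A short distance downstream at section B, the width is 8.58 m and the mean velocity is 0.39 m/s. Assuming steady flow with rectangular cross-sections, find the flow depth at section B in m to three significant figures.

Q = A₁V₁ = (16.24×0.45) × 0.41 = 2.996 m³/s
d₂ = Q/(b₂ V₂) = 2.996/(8.58×0.39) = 0.8954 m

0.895 m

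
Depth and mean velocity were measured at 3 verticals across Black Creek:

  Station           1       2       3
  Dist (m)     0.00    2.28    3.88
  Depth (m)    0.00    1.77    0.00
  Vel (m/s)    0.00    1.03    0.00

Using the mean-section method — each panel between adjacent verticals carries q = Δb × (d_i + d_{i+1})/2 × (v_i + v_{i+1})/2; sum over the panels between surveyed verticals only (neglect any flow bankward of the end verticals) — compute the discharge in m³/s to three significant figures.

Panel 1-2: Δb = 2.28 m, d̄ = (0.00+1.77)/2 = 0.885, v̄ = (0.00+1.03)/2 = 0.515 → q = 2.28×0.885×0.515 = 1.039 m³/s
Panel 2-3: Δb = 1.6 m, d̄ = (1.77+0.00)/2 = 0.885, v̄ = (1.03+0.00)/2 = 0.515 → q = 1.6×0.885×0.515 = 0.7292 m³/s
Q = Σ q = 1.768 m³/s

1.77 m³/s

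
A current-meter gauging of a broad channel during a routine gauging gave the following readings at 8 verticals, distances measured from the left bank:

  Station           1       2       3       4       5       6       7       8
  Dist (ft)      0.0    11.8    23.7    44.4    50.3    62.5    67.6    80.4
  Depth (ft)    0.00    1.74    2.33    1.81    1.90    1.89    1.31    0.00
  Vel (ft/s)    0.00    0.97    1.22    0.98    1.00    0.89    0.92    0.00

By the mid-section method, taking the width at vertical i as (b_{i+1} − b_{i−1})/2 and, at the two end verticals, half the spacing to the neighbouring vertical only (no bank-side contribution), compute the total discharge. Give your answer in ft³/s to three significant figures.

w_2 = (23.7 − 0.0)/2 = 11.85 ft; q_2 = 0.97 × 1.74 × 11.85 = 20.00 ft³/s
w_3 = (44.4 − 11.8)/2 = 16.3 ft; q_3 = 1.22 × 2.33 × 16.3 = 46.33 ft³/s
w_4 = (50.3 − 23.7)/2 = 13.3 ft; q_4 = 0.98 × 1.81 × 13.3 = 23.59 ft³/s
w_5 = (62.5 − 44.4)/2 = 9.05 ft; q_5 = 1.00 × 1.90 × 9.05 = 17.20 ft³/s
w_6 = (67.6 − 50.3)/2 = 8.65 ft; q_6 = 0.89 × 1.89 × 8.65 = 14.55 ft³/s
w_7 = (80.4 − 62.5)/2 = 8.95 ft; q_7 = 0.92 × 1.31 × 8.95 = 10.79 ft³/s
Stations 1, 8 contribute zero (depth or velocity is 0).
Q = Σ qᵢ = 132.5 ft³/s

132 ft³/s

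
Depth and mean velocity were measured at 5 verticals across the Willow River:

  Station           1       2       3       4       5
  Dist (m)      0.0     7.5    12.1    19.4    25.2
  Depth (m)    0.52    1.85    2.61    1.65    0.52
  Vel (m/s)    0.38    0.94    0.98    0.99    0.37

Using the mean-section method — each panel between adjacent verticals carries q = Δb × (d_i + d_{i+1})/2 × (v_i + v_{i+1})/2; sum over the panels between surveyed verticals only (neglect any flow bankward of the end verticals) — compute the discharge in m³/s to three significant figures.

35.3 m³/s

Panel 1-2: Δb = 7.5 m, d̄ = (0.52+1.85)/2 = 1.185, v̄ = (0.38+0.94)/2 = 0.66 → q = 7.5×1.185×0.66 = 5.866 m³/s
Panel 2-3: Δb = 4.6 m, d̄ = (1.85+2.61)/2 = 2.23, v̄ = (0.94+0.98)/2 = 0.96 → q = 4.6×2.23×0.96 = 9.848 m³/s
Panel 3-4: Δb = 7.3 m, d̄ = (2.61+1.65)/2 = 2.13, v̄ = (0.98+0.99)/2 = 0.985 → q = 7.3×2.13×0.985 = 15.32 m³/s
Panel 4-5: Δb = 5.8 m, d̄ = (1.65+0.52)/2 = 1.085, v̄ = (0.99+0.37)/2 = 0.68 → q = 5.8×1.085×0.68 = 4.279 m³/s
Q = Σ q = 35.31 m³/s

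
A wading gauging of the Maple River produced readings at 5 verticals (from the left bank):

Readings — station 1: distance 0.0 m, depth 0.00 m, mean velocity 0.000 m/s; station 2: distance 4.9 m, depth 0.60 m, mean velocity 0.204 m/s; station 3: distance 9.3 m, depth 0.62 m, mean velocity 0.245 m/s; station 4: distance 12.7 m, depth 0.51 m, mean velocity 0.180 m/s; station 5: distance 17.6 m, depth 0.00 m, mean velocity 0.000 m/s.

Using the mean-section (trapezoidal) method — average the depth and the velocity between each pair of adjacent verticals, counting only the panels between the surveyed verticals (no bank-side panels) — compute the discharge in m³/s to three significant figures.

1.27 m³/s

Panel 1-2: Δb = 4.9 m, d̄ = (0.00+0.60)/2 = 0.3, v̄ = (0.000+0.204)/2 = 0.102 → q = 4.9×0.3×0.102 = 0.1499 m³/s
Panel 2-3: Δb = 4.4 m, d̄ = (0.60+0.62)/2 = 0.61, v̄ = (0.204+0.245)/2 = 0.2245 → q = 4.4×0.61×0.2245 = 0.6026 m³/s
Panel 3-4: Δb = 3.4 m, d̄ = (0.62+0.51)/2 = 0.565, v̄ = (0.245+0.180)/2 = 0.2125 → q = 3.4×0.565×0.2125 = 0.4082 m³/s
Panel 4-5: Δb = 4.9 m, d̄ = (0.51+0.00)/2 = 0.255, v̄ = (0.180+0.000)/2 = 0.09 → q = 4.9×0.255×0.09 = 0.1125 m³/s
Q = Σ q = 1.273 m³/s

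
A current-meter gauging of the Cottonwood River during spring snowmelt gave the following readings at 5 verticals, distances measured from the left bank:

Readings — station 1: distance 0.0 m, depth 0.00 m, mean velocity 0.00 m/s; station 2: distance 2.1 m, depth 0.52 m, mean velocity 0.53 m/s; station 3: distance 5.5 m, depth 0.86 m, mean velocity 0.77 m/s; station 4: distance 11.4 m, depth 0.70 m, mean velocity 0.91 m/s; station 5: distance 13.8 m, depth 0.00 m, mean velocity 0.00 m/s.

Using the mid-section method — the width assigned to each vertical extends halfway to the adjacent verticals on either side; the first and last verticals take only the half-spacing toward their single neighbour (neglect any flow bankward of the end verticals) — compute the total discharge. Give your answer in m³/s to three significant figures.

w_2 = (5.5 − 0.0)/2 = 2.75 m; q_2 = 0.53 × 0.52 × 2.75 = 0.7579 m³/s
w_3 = (11.4 − 2.1)/2 = 4.65 m; q_3 = 0.77 × 0.86 × 4.65 = 3.079 m³/s
w_4 = (13.8 − 5.5)/2 = 4.15 m; q_4 = 0.91 × 0.70 × 4.15 = 2.644 m³/s
Stations 1, 5 contribute zero (depth or velocity is 0).
Q = Σ qᵢ = 6.481 m³/s

6.48 m³/s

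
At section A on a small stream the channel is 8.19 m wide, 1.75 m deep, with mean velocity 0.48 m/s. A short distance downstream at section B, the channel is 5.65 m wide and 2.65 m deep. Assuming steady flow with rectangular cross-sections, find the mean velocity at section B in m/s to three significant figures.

0.459 m/s

Q = A₁V₁ = (8.19×1.75) × 0.48 = 6.880 m³/s
A₂ = 5.65 × 2.65 = 14.97 m²
V₂ = Q/A₂ = 6.880/14.97 = 0.4595 m/s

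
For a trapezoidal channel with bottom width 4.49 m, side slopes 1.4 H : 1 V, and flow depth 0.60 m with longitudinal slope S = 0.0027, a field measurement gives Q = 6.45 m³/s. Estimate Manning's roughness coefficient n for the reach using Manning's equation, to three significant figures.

0.0160

A = (b + z·y)·y = (4.49 + 1.4×0.60)×0.60 = 3.198 m²
P = b + 2y√(1+z²) = 4.49 + 2×0.60×√(1+1.4²) = 6.555 m
R = A/P = 3.198/6.555 = 0.4879 m
n = (1/Q)·A·R^(2/3)·S^(1/2) = (1/6.45) × 3.198 × 0.6198 × 0.05196 = 0.01597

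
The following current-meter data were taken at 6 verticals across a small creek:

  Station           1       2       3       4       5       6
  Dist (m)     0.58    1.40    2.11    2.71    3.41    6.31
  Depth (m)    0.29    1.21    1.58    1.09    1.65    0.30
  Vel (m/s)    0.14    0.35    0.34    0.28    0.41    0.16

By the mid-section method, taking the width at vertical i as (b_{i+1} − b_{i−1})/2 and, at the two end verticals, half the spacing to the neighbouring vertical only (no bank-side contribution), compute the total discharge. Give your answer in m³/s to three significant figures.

2.18 m³/s

w_1 = (1.40 − 0.58)/2 = 0.41 m; q_1 = 0.14 × 0.29 × 0.41 = 0.01665 m³/s
w_2 = (2.11 − 0.58)/2 = 0.765 m; q_2 = 0.35 × 1.21 × 0.765 = 0.3240 m³/s
w_3 = (2.71 − 1.40)/2 = 0.655 m; q_3 = 0.34 × 1.58 × 0.655 = 0.3519 m³/s
w_4 = (3.41 − 2.11)/2 = 0.65 m; q_4 = 0.28 × 1.09 × 0.65 = 0.1984 m³/s
w_5 = (6.31 − 2.71)/2 = 1.8 m; q_5 = 0.41 × 1.65 × 1.8 = 1.218 m³/s
w_6 = (6.31 − 3.41)/2 = 1.45 m; q_6 = 0.16 × 0.30 × 1.45 = 0.06960 m³/s
Q = Σ qᵢ = 2.178 m³/s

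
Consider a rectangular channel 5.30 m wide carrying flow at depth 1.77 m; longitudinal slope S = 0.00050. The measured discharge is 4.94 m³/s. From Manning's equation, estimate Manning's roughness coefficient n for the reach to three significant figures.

0.0442

A = b·y = 5.30 × 1.77 = 9.381 m²
P = b + 2y = 5.30 + 2×1.77 = 8.840 m
R = A/P = 9.381/8.840 = 1.061 m
n = (1/Q)·A·R^(2/3)·S^(1/2) = (1/4.94) × 9.381 × 1.040 × 0.02236 = 0.04418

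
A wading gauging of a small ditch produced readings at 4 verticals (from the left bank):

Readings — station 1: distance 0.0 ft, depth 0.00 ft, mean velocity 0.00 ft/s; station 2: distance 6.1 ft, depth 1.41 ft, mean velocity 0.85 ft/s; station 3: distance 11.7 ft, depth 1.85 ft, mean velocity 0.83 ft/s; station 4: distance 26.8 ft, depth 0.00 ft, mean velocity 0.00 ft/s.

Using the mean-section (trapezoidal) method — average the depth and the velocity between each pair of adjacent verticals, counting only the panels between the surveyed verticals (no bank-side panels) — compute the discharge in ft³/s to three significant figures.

Panel 1-2: Δb = 6.1 ft, d̄ = (0.00+1.41)/2 = 0.705, v̄ = (0.00+0.85)/2 = 0.425 → q = 6.1×0.705×0.425 = 1.828 ft³/s
Panel 2-3: Δb = 5.6 ft, d̄ = (1.41+1.85)/2 = 1.63, v̄ = (0.85+0.83)/2 = 0.84 → q = 5.6×1.63×0.84 = 7.668 ft³/s
Panel 3-4: Δb = 15.1 ft, d̄ = (1.85+0.00)/2 = 0.925, v̄ = (0.83+0.00)/2 = 0.415 → q = 15.1×0.925×0.415 = 5.797 ft³/s
Q = Σ q = 15.29 ft³/s

15.3 ft³/s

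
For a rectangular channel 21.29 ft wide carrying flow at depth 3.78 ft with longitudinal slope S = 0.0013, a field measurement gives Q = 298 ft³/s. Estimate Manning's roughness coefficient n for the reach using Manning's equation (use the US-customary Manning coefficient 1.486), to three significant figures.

0.0287

A = b·y = 21.29 × 3.78 = 80.48 ft²
P = b + 2y = 21.29 + 2×3.78 = 28.85 ft
R = A/P = 80.48/28.85 = 2.789 ft
n = (1.486/Q)·A·R^(2/3)·S^(1/2) = (1.486/298) × 80.48 × 1.982 × 0.03606 = 0.02867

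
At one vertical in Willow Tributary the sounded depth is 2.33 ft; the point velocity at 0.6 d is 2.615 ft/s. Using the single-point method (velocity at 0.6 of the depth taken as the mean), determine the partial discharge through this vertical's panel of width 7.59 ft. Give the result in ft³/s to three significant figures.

46.2 ft³/s

v̄ = v₀.₆ = 2.615 ft/s
q = v̄ × d × w = 2.615 × 2.33 × 7.59 = 46.25 ft³/s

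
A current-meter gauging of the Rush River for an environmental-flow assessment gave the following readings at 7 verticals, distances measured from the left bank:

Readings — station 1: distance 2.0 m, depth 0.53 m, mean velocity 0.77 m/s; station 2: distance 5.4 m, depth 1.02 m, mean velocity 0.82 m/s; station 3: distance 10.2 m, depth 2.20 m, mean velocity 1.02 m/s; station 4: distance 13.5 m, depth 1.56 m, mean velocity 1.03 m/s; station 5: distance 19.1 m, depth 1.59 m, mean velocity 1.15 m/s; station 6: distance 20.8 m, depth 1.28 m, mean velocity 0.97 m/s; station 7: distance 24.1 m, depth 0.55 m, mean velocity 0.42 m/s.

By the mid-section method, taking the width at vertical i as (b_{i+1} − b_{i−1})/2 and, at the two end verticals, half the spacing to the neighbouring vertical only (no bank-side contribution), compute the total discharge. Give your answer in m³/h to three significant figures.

110000 m³/h

w_1 = (5.4 − 2.0)/2 = 1.7 m; q_1 = 0.77 × 0.53 × 1.7 = 0.6938 m³/s
w_2 = (10.2 − 2.0)/2 = 4.1 m; q_2 = 0.82 × 1.02 × 4.1 = 3.429 m³/s
w_3 = (13.5 − 5.4)/2 = 4.05 m; q_3 = 1.02 × 2.20 × 4.05 = 9.088 m³/s
w_4 = (19.1 − 10.2)/2 = 4.45 m; q_4 = 1.03 × 1.56 × 4.45 = 7.150 m³/s
w_5 = (20.8 − 13.5)/2 = 3.65 m; q_5 = 1.15 × 1.59 × 3.65 = 6.674 m³/s
w_6 = (24.1 − 19.1)/2 = 2.5 m; q_6 = 0.97 × 1.28 × 2.5 = 3.104 m³/s
w_7 = (24.1 − 20.8)/2 = 1.65 m; q_7 = 0.42 × 0.55 × 1.65 = 0.3812 m³/s
Q = Σ qᵢ = 30.52 m³/s
= 30.52 × 3600 = 109900 m³/h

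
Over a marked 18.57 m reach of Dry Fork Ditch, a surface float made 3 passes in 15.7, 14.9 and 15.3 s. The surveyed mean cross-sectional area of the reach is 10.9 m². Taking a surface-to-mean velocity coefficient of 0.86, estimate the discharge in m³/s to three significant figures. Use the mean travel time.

t̄ = (15.7 + 14.9 + 15.3) / 3 = 15.3 s
v_surface = L / t̄ = 18.57 / 15.3 = 1.214 m/s
v_mean = 0.86 × 1.214 = 1.044 m/s
Q = A × v_mean = 10.9 × 1.044 = 11.38 m³/s

11.4 m³/s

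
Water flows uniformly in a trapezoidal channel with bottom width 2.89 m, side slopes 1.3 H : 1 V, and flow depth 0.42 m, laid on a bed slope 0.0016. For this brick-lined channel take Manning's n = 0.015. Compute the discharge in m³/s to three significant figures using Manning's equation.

A = (b + z·y)·y = (2.89 + 1.3×0.42)×0.42 = 1.443 m²
P = b + 2y√(1+z²) = 2.89 + 2×0.42×√(1+1.3²) = 4.268 m
R = A/P = 1.443/4.268 = 0.3381 m
Q = (1/n)·A·R^(2/3)·S^(1/2) = (1/0.015) × 1.443 × 0.3381^(2/3) × 0.0016^(1/2) = 1.868 m³/s

1.87 m³/s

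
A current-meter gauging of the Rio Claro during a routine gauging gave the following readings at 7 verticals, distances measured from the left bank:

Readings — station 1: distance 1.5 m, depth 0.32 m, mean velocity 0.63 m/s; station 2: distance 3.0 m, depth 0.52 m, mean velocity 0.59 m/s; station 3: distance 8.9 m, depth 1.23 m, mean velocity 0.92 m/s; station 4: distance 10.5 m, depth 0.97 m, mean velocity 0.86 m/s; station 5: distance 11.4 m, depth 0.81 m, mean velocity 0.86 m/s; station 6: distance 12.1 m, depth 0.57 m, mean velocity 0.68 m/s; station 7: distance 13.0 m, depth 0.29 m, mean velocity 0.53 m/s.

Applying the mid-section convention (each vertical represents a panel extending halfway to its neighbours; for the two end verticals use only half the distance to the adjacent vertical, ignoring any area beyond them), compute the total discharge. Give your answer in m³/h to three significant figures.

27000 m³/h

w_1 = (3.0 − 1.5)/2 = 0.75 m; q_1 = 0.63 × 0.32 × 0.75 = 0.1512 m³/s
w_2 = (8.9 − 1.5)/2 = 3.7 m; q_2 = 0.59 × 0.52 × 3.7 = 1.135 m³/s
w_3 = (10.5 − 3.0)/2 = 3.75 m; q_3 = 0.92 × 1.23 × 3.75 = 4.244 m³/s
w_4 = (11.4 − 8.9)/2 = 1.25 m; q_4 = 0.86 × 0.97 × 1.25 = 1.043 m³/s
w_5 = (12.1 − 10.5)/2 = 0.8 m; q_5 = 0.86 × 0.81 × 0.8 = 0.5573 m³/s
w_6 = (13.0 − 11.4)/2 = 0.8 m; q_6 = 0.68 × 0.57 × 0.8 = 0.3101 m³/s
w_7 = (13.0 − 12.1)/2 = 0.45 m; q_7 = 0.53 × 0.29 × 0.45 = 0.06917 m³/s
Q = Σ qᵢ = 7.509 m³/s
= 7.509 × 3600 = 27030 m³/h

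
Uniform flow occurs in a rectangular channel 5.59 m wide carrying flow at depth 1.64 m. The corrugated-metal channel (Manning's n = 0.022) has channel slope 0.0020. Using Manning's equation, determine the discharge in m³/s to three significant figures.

19.1 m³/s

A = b·y = 5.59 × 1.64 = 9.168 m²
P = b + 2y = 5.59 + 2×1.64 = 8.870 m
R = A/P = 9.168/8.870 = 1.034 m
Q = (1/n)·A·R^(2/3)·S^(1/2) = (1/0.022) × 9.168 × 1.034^(2/3) × 0.0020^(1/2) = 19.05 m³/s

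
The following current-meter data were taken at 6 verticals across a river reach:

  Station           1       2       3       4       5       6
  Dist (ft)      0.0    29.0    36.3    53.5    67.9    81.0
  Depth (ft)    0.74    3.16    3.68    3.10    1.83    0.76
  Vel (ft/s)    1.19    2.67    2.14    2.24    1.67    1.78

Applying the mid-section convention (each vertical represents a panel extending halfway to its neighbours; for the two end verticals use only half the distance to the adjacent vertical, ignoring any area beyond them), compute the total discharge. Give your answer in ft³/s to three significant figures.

w_1 = (29.0 − 0.0)/2 = 14.5 ft; q_1 = 1.19 × 0.74 × 14.5 = 12.77 ft³/s
w_2 = (36.3 − 0.0)/2 = 18.15 ft; q_2 = 2.67 × 3.16 × 18.15 = 153.1 ft³/s
w_3 = (53.5 − 29.0)/2 = 12.25 ft; q_3 = 2.14 × 3.68 × 12.25 = 96.47 ft³/s
w_4 = (67.9 − 36.3)/2 = 15.8 ft; q_4 = 2.24 × 3.10 × 15.8 = 109.7 ft³/s
w_5 = (81.0 − 53.5)/2 = 13.75 ft; q_5 = 1.67 × 1.83 × 13.75 = 42.02 ft³/s
w_6 = (81.0 − 67.9)/2 = 6.55 ft; q_6 = 1.78 × 0.76 × 6.55 = 8.861 ft³/s
Q = Σ qᵢ = 423.0 ft³/s

423 ft³/s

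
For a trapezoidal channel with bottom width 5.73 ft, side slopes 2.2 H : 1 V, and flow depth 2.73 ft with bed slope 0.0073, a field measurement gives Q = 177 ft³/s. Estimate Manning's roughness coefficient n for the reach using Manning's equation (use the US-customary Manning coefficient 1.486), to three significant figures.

0.0326

A = (b + z·y)·y = (5.73 + 2.2×2.73)×2.73 = 32.04 ft²
P = b + 2y√(1+z²) = 5.73 + 2×2.73×√(1+2.2²) = 18.92 ft
R = A/P = 32.04/18.92 = 1.693 ft
n = (1.486/Q)·A·R^(2/3)·S^(1/2) = (1.486/177) × 32.04 × 1.420 × 0.08544 = 0.03265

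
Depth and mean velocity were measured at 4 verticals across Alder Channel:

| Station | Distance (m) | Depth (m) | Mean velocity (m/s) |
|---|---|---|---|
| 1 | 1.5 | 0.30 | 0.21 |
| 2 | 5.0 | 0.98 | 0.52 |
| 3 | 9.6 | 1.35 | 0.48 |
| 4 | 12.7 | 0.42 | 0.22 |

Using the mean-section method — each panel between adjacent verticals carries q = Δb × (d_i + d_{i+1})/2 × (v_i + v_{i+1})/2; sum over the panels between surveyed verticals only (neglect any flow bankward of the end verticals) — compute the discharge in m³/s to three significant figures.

4.46 m³/s

Panel 1-2: Δb = 3.5 m, d̄ = (0.30+0.98)/2 = 0.64, v̄ = (0.21+0.52)/2 = 0.365 → q = 3.5×0.64×0.365 = 0.8176 m³/s
Panel 2-3: Δb = 4.6 m, d̄ = (0.98+1.35)/2 = 1.165, v̄ = (0.52+0.48)/2 = 0.5 → q = 4.6×1.165×0.5 = 2.680 m³/s
Panel 3-4: Δb = 3.1 m, d̄ = (1.35+0.42)/2 = 0.885, v̄ = (0.48+0.22)/2 = 0.35 → q = 3.1×0.885×0.35 = 0.9602 m³/s
Q = Σ q = 4.457 m³/s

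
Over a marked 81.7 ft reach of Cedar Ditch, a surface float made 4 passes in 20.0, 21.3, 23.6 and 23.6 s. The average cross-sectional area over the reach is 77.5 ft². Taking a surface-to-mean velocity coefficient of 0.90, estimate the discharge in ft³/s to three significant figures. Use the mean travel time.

258 ft³/s

t̄ = (20.0 + 21.3 + 23.6 + 23.6) / 4 = 22.125 s
v_surface = L / t̄ = 81.7 / 22.125 = 3.693 ft/s
v_mean = 0.90 × 3.693 = 3.323 ft/s
Q = A × v_mean = 77.5 × 3.323 = 257.6 ft³/s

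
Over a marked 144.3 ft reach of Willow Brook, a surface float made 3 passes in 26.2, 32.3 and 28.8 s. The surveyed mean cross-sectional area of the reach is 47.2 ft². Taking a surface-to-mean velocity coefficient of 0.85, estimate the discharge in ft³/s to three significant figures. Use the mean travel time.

t̄ = (26.2 + 32.3 + 28.8) / 3 = 29.1 s
v_surface = L / t̄ = 144.3 / 29.1 = 4.959 ft/s
v_mean = 0.85 × 4.959 = 4.215 ft/s
Q = A × v_mean = 47.2 × 4.215 = 198.9 ft³/s

199 ft³/s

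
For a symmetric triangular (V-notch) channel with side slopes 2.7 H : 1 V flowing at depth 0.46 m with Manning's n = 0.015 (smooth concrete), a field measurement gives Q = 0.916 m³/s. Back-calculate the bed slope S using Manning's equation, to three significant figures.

0.00447

A = z·y² = 2.7×0.46² = 0.5713 m²
P = 2y√(1+z²) = 2×0.46×√(1+2.7²) = 2.649 m
R = A/P = 0.5713/2.649 = 0.2157 m
S = (Q·n / (1·A·R^(2/3)))² = (0.916×0.015 / (1×0.5713×0.3596))² = 0.004472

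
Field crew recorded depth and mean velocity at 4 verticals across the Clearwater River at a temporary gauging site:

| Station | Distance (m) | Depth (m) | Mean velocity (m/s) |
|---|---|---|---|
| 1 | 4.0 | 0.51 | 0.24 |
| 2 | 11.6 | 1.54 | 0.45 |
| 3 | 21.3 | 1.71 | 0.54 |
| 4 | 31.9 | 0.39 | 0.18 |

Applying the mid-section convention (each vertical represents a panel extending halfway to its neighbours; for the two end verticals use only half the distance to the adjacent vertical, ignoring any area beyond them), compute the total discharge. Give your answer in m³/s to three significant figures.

w_1 = (11.6 − 4.0)/2 = 3.8 m; q_1 = 0.24 × 0.51 × 3.8 = 0.4651 m³/s
w_2 = (21.3 − 4.0)/2 = 8.65 m; q_2 = 0.45 × 1.54 × 8.65 = 5.994 m³/s
w_3 = (31.9 − 11.6)/2 = 10.15 m; q_3 = 0.54 × 1.71 × 10.15 = 9.373 m³/s
w_4 = (31.9 − 21.3)/2 = 5.3 m; q_4 = 0.18 × 0.39 × 5.3 = 0.3721 m³/s
Q = Σ qᵢ = 16.20 m³/s

16.2 m³/s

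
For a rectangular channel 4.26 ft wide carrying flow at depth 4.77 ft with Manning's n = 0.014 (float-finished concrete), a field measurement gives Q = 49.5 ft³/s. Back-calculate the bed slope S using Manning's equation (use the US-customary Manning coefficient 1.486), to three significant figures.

0.000314

A = b·y = 4.26 × 4.77 = 20.32 ft²
P = b + 2y = 4.26 + 2×4.77 = 13.80 ft
R = A/P = 20.32/13.80 = 1.472 ft
S = (Q·n / (1.486·A·R^(2/3)))² = (49.5×0.014 / (1.486×20.32×1.294))² = 0.0003144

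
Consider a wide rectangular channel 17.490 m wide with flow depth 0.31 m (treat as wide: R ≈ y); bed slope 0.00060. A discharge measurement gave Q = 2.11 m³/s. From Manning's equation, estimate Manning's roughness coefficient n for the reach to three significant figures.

A = b·y = 17.490 × 0.31 = 5.422 m²
Wide channel: R ≈ y = 0.31 m
n = (1/Q)·A·R^(2/3)·S^(1/2) = (1/2.11) × 5.422 × 0.4580 × 0.02449 = 0.02883

0.0288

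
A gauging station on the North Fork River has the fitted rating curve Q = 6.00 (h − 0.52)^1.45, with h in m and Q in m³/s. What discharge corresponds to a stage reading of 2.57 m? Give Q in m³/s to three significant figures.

Q = 6.00 × (2.57 − 0.52)^1.45 = 6.00 × 2.05^1.45 = 16.99 m³/s

17.0 m³/s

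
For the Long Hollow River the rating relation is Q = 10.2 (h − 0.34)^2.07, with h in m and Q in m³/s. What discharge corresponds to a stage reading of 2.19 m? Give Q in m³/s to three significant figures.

36.4 m³/s

Q = 10.2 × (2.19 − 0.34)^2.07 = 10.2 × 1.85^2.07 = 36.45 m³/s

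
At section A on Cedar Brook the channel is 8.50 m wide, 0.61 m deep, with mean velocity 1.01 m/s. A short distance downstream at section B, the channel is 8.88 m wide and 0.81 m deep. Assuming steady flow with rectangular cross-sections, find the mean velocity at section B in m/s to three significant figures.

0.728 m/s

Q = A₁V₁ = (8.50×0.61) × 1.01 = 5.237 m³/s
A₂ = 8.88 × 0.81 = 7.193 m²
V₂ = Q/A₂ = 5.237/7.193 = 0.7281 m/s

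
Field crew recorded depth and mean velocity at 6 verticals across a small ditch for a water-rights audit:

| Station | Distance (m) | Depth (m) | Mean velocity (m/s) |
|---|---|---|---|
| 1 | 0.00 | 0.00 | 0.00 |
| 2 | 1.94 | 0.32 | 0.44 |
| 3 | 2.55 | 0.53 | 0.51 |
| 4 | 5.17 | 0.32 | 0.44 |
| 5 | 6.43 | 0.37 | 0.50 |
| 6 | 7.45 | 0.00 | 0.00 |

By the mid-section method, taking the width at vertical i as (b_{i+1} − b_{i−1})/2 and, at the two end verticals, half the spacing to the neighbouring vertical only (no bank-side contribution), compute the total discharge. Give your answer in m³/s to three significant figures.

w_2 = (2.55 − 0.00)/2 = 1.275 m; q_2 = 0.44 × 0.32 × 1.275 = 0.1795 m³/s
w_3 = (5.17 − 1.94)/2 = 1.615 m; q_3 = 0.51 × 0.53 × 1.615 = 0.4365 m³/s
w_4 = (6.43 − 2.55)/2 = 1.94 m; q_4 = 0.44 × 0.32 × 1.94 = 0.2732 m³/s
w_5 = (7.45 − 5.17)/2 = 1.14 m; q_5 = 0.50 × 0.37 × 1.14 = 0.2109 m³/s
Stations 1, 6 contribute zero (depth or velocity is 0).
Q = Σ qᵢ = 1.100 m³/s

1.10 m³/s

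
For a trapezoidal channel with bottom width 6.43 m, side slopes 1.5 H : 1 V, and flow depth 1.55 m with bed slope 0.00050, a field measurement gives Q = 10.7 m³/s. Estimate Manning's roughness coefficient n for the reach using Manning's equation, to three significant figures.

A = (b + z·y)·y = (6.43 + 1.5×1.55)×1.55 = 13.57 m²
P = b + 2y√(1+z²) = 6.43 + 2×1.55×√(1+1.5²) = 12.02 m
R = A/P = 13.57/12.02 = 1.129 m
n = (1/Q)·A·R^(2/3)·S^(1/2) = (1/10.7) × 13.57 × 1.084 × 0.02236 = 0.03075

0.0307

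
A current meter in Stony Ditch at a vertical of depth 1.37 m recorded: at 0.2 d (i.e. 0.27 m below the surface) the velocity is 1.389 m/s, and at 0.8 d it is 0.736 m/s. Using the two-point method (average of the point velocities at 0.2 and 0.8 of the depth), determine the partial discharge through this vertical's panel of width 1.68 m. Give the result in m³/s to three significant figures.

2.45 m³/s

v̄ = (1.389 + 0.736) / 2 = 1.063 m/s
q = v̄ × d × w = 1.063 × 1.37 × 1.68 = 2.445 m³/s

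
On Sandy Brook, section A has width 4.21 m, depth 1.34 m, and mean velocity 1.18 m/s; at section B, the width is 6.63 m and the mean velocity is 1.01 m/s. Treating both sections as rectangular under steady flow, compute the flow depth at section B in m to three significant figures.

0.994 m

Q = A₁V₁ = (4.21×1.34) × 1.18 = 6.657 m³/s
d₂ = Q/(b₂ V₂) = 6.657/(6.63×1.01) = 0.9941 m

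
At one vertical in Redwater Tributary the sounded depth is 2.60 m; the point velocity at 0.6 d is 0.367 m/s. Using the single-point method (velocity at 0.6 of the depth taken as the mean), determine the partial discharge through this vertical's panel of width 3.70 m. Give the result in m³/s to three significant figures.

3.53 m³/s

v̄ = v₀.₆ = 0.367 m/s
q = v̄ × d × w = 0.3670 × 2.60 × 3.70 = 3.531 m³/s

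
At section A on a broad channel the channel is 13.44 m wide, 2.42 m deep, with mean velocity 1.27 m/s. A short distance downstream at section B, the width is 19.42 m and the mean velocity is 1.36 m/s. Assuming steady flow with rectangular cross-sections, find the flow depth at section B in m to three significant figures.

Q = A₁V₁ = (13.44×2.42) × 1.27 = 41.31 m³/s
d₂ = Q/(b₂ V₂) = 41.31/(19.42×1.36) = 1.564 m

1.56 m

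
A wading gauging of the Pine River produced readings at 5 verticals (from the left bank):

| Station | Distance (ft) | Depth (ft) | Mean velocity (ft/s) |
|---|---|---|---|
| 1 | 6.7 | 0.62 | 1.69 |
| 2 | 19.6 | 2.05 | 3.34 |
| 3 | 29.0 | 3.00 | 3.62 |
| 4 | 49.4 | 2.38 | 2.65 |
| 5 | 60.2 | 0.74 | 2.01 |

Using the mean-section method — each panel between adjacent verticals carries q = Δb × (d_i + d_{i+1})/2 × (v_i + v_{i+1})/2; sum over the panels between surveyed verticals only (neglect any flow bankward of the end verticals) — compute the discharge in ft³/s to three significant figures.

337 ft³/s

Panel 1-2: Δb = 12.9 ft, d̄ = (0.62+2.05)/2 = 1.335, v̄ = (1.69+3.34)/2 = 2.515 → q = 12.9×1.335×2.515 = 43.31 ft³/s
Panel 2-3: Δb = 9.4 ft, d̄ = (2.05+3.00)/2 = 2.525, v̄ = (3.34+3.62)/2 = 3.48 → q = 9.4×2.525×3.48 = 82.60 ft³/s
Panel 3-4: Δb = 20.4 ft, d̄ = (3.00+2.38)/2 = 2.69, v̄ = (3.62+2.65)/2 = 3.135 → q = 20.4×2.69×3.135 = 172.0 ft³/s
Panel 4-5: Δb = 10.8 ft, d̄ = (2.38+0.74)/2 = 1.56, v̄ = (2.65+2.01)/2 = 2.33 → q = 10.8×1.56×2.33 = 39.26 ft³/s
Q = Σ q = 337.2 ft³/s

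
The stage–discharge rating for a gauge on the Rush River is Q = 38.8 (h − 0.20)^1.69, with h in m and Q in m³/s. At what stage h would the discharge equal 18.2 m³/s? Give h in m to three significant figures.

h − h₀ = (Q/C)^(1/b) = (18.2/38.8)^(1/1.69) = 0.6390 m
h = 0.20 + 0.6390 = 0.8390 m

0.839 m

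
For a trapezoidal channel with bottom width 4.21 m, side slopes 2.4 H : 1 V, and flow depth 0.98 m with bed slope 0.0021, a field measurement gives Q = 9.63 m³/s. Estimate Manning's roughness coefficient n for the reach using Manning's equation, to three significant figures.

0.0239

A = (b + z·y)·y = (4.21 + 2.4×0.98)×0.98 = 6.431 m²
P = b + 2y√(1+z²) = 4.21 + 2×0.98×√(1+2.4²) = 9.306 m
R = A/P = 6.431/9.306 = 0.6910 m
n = (1/Q)·A·R^(2/3)·S^(1/2) = (1/9.63) × 6.431 × 0.7816 × 0.04583 = 0.02392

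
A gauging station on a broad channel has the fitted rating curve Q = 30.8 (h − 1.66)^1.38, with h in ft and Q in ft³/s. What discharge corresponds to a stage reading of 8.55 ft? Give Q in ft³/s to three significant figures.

Q = 30.8 × (8.55 − 1.66)^1.38 = 30.8 × 6.89^1.38 = 441.9 ft³/s

442 ft³/s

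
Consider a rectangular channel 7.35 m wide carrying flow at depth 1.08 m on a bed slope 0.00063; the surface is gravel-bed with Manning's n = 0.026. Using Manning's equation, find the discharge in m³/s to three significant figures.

6.79 m³/s

A = b·y = 7.35 × 1.08 = 7.938 m²
P = b + 2y = 7.35 + 2×1.08 = 9.510 m
R = A/P = 7.938/9.510 = 0.8347 m
Q = (1/n)·A·R^(2/3)·S^(1/2) = (1/0.026) × 7.938 × 0.8347^(2/3) × 0.00063^(1/2) = 6.794 m³/s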